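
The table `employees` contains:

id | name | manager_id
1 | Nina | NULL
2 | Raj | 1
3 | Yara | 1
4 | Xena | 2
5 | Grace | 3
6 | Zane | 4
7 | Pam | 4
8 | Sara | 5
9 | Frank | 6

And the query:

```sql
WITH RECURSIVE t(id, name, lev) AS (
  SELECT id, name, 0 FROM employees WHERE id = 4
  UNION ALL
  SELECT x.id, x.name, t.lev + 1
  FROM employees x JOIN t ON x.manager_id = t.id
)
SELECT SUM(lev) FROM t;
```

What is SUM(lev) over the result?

4

Base: id=4 (Xena) at lev 0.
Iteration 1: rows with manager_id in {4} -> Zane (id 6, lev 1), Pam (id 7, lev 1).
Iteration 2: rows with manager_id in {6,7} -> Frank (id 9, lev 2).
Iteration 3: no rows with manager_id in {9}; recursion stops.
SUM(lev) = 0 + 1 + 1 + 2 = 4.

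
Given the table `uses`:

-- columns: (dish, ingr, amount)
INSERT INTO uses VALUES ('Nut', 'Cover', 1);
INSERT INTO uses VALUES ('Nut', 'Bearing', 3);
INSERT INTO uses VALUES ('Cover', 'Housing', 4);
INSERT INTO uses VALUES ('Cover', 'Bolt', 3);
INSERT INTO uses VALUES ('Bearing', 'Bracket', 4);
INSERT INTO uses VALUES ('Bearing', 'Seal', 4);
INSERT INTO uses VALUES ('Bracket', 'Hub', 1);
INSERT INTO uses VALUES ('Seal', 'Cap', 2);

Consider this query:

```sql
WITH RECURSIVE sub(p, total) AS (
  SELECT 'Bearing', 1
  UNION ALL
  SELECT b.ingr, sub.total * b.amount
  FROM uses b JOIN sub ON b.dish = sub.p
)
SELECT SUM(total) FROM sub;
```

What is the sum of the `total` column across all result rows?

Base: (Bearing, total=1).
Iteration 1: components of {Bearing} -> Bracket = 1*4 = 4, Seal = 1*4 = 4.
Iteration 2: components of {Bracket,Seal} -> Cap = 4*2 = 8, Hub = 4*1 = 4.
Iteration 3: no further components; recursion stops.
SUM(total) = 1 + 4 + 4 + 4 + 8 = 21.

21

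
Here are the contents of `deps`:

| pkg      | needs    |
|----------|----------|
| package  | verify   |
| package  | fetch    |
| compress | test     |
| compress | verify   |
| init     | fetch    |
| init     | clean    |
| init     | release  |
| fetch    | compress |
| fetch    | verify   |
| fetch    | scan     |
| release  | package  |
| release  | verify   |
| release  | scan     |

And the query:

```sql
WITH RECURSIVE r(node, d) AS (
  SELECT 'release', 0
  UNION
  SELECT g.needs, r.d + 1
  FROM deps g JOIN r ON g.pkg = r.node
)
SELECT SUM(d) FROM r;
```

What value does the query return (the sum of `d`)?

24

Base: (release, d=0).
Iteration 1: edges from {release} -> (package, d=1), (scan, d=1), (verify, d=1).
Iteration 2: edges from {package,scan,verify} -> (fetch, d=2), (verify, d=2).
Iteration 3: edges from {fetch,verify} -> (compress, d=3), (scan, d=3), (verify, d=3).
Iteration 4: edges from {compress,scan,verify} -> (test, d=4), (verify, d=4).
Iteration 5: no outgoing edges from {test,verify}; recursion stops.
SUM(d) = 0 + 1 + 1 + 1 + 2 + 2 + 3 + 3 + 3 + 4 + 4 = 24.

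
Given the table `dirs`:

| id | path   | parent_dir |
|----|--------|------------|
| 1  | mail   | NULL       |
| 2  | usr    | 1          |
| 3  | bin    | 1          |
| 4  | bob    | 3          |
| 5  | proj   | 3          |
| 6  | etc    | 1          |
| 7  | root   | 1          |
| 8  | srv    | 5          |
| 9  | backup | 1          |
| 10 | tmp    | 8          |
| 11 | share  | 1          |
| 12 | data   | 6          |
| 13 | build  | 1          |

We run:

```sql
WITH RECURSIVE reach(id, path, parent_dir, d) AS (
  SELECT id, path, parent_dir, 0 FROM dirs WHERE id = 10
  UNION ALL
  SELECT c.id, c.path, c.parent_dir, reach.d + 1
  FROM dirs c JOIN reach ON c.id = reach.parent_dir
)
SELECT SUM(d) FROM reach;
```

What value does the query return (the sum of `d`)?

Base: id=10 (tmp), parent_dir=8, d 0.
Iteration 1: join on id=8 -> srv (id 8, parent_dir=5, d 1).
Iteration 2: join on id=5 -> proj (id 5, parent_dir=3, d 2).
Iteration 3: join on id=3 -> bin (id 3, parent_dir=1, d 3).
Iteration 4: join on id=1 -> mail (id 1, parent_dir=NULL, d 4).
Iteration 5: parent_dir is NULL; no match; recursion stops.
SUM(d) = 0 + 1 + 2 + 3 + 4 = 10.

10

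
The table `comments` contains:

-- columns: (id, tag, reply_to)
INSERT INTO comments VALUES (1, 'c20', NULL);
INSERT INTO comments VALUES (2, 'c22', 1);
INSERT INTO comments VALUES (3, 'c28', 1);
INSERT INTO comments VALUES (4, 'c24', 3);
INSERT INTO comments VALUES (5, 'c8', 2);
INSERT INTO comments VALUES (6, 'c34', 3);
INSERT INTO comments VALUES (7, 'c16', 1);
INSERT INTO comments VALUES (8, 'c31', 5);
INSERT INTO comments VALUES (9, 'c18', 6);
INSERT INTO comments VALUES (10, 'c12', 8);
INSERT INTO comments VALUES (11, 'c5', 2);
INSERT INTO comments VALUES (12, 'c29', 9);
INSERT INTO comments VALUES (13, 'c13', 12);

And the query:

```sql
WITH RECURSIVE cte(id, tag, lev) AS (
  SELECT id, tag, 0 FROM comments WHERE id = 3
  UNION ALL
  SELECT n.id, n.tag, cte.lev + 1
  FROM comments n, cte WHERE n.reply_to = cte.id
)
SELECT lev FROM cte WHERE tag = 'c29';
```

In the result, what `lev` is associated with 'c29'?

3

Base: id=3 (c28) at lev 0.
Iteration 1: rows with reply_to in {3} -> c24 (id 4, lev 1), c34 (id 6, lev 1).
Iteration 2: rows with reply_to in {4,6} -> c18 (id 9, lev 2).
Iteration 3: rows with reply_to in {9} -> c29 (id 12, lev 3).
Iteration 4: rows with reply_to in {12} -> c13 (id 13, lev 4).
Iteration 5: no rows with reply_to in {13}; recursion stops.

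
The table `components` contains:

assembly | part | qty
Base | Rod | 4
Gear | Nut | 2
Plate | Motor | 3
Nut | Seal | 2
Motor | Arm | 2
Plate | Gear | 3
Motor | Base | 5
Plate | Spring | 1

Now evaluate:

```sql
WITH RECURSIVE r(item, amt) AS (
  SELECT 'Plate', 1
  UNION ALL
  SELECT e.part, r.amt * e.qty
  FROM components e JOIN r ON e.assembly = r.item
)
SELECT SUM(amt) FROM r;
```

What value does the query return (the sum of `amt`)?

Base: (Plate, amt=1).
Iteration 1: components of {Plate} -> Gear = 1*3 = 3, Motor = 1*3 = 3, Spring = 1*1 = 1.
Iteration 2: components of {Gear,Motor,Spring} -> Arm = 3*2 = 6, Base = 3*5 = 15, Nut = 3*2 = 6.
Iteration 3: components of {Arm,Base,Nut} -> Rod = 15*4 = 60, Seal = 6*2 = 12.
Iteration 4: no further components; recursion stops.
SUM(amt) = 1 + 3 + 3 + 1 + 6 + 15 + 6 + 12 + 60 = 107.

107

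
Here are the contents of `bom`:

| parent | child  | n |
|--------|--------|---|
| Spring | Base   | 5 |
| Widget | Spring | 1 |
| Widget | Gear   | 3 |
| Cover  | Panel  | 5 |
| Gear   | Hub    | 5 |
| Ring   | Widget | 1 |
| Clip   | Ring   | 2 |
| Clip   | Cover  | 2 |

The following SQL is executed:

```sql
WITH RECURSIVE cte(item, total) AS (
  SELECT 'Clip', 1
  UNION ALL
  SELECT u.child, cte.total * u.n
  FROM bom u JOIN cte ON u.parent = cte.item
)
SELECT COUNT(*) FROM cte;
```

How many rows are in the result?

Base: (Clip, total=1).
Iteration 1: components of {Clip} -> Cover = 1*2 = 2, Ring = 1*2 = 2.
Iteration 2: components of {Cover,Ring} -> Panel = 2*5 = 10, Widget = 2*1 = 2.
Iteration 3: components of {Panel,Widget} -> Gear = 2*3 = 6, Spring = 2*1 = 2.
Iteration 4: components of {Gear,Spring} -> Base = 2*5 = 10, Hub = 6*5 = 30.
Iteration 5: no further components; recursion stops.
Total rows emitted: 9.

9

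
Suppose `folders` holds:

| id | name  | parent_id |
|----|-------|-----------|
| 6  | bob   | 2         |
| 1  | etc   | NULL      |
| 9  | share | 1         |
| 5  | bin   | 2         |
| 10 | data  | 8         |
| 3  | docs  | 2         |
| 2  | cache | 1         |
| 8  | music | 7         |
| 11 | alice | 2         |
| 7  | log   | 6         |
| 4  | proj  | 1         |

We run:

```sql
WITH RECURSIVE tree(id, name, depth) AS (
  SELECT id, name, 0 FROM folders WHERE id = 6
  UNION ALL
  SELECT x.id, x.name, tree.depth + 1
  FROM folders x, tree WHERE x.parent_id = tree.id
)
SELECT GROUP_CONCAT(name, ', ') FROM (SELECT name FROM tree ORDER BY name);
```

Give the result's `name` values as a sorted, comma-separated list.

bob, data, log, music

Base: id=6 (bob) at depth 0.
Iteration 1: rows with parent_id in {6} -> log (id 7, depth 1).
Iteration 2: rows with parent_id in {7} -> music (id 8, depth 2).
Iteration 3: rows with parent_id in {8} -> data (id 10, depth 3).
Iteration 4: no rows with parent_id in {10}; recursion stops.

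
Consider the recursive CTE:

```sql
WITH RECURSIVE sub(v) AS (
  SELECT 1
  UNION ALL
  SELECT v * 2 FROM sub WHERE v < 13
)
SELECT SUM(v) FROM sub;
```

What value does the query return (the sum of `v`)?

31

Base: v=1.
Iteration 1: 1 < 13 holds -> v = 1 * 2 = 2.
Iteration 2: 2 < 13 holds -> v = 2 * 2 = 4.
Iteration 3: 4 < 13 holds -> v = 4 * 2 = 8.
Iteration 4: 8 < 13 holds -> v = 8 * 2 = 16.
Iteration 5: 16 < 13 fails; recursion stops.
SUM(v) = 1 + 2 + 4 + 8 + 16 = 31.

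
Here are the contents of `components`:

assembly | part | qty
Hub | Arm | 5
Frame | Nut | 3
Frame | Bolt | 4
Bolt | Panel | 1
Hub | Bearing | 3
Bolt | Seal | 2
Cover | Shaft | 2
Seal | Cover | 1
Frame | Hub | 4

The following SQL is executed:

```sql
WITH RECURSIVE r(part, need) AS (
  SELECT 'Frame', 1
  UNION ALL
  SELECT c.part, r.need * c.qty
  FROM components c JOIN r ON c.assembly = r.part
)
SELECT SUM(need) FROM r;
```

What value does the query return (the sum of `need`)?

80

Base: (Frame, need=1).
Iteration 1: components of {Frame} -> Bolt = 1*4 = 4, Hub = 1*4 = 4, Nut = 1*3 = 3.
Iteration 2: components of {Bolt,Hub,Nut} -> Arm = 4*5 = 20, Bearing = 4*3 = 12, Panel = 4*1 = 4, Seal = 4*2 = 8.
Iteration 3: components of {Arm,Bearing,Panel,Seal} -> Cover = 8*1 = 8.
Iteration 4: components of {Cover} -> Shaft = 8*2 = 16.
Iteration 5: no further components; recursion stops.
SUM(need) = 1 + 4 + 4 + 3 + 8 + 4 + 20 + 12 + 8 + 16 = 80.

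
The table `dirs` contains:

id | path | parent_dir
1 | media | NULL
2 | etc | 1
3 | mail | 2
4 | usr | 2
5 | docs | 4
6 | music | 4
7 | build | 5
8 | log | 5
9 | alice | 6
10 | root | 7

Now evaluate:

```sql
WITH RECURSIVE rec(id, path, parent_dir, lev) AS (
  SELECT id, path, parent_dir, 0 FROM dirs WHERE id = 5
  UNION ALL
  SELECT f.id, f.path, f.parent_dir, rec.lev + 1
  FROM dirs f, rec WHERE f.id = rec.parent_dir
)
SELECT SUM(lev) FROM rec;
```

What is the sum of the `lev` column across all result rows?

Base: id=5 (docs), parent_dir=4, lev 0.
Iteration 1: join on id=4 -> usr (id 4, parent_dir=2, lev 1).
Iteration 2: join on id=2 -> etc (id 2, parent_dir=1, lev 2).
Iteration 3: join on id=1 -> media (id 1, parent_dir=NULL, lev 3).
Iteration 4: parent_dir is NULL; no match; recursion stops.
SUM(lev) = 0 + 1 + 2 + 3 = 6.

6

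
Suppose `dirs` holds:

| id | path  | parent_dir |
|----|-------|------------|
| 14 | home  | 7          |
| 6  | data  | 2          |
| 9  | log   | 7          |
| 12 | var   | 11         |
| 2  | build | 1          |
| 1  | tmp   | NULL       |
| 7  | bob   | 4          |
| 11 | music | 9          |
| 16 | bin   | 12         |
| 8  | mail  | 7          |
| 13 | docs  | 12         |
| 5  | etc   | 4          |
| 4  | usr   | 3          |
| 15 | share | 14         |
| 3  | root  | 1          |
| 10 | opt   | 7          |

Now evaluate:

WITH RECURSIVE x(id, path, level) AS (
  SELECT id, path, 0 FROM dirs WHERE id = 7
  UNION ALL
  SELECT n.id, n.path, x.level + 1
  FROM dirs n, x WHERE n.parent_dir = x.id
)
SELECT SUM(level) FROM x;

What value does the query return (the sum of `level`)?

Base: id=7 (bob) at level 0.
Iteration 1: rows with parent_dir in {7} -> mail (id 8, level 1), log (id 9, level 1), opt (id 10, level 1), home (id 14, level 1).
Iteration 2: rows with parent_dir in {8,9,10,14} -> music (id 11, level 2), share (id 15, level 2).
Iteration 3: rows with parent_dir in {11,15} -> var (id 12, level 3).
Iteration 4: rows with parent_dir in {12} -> docs (id 13, level 4), bin (id 16, level 4).
Iteration 5: no rows with parent_dir in {13,16}; recursion stops.
SUM(level) = 0 + 1 + 1 + 1 + 1 + 2 + 2 + 3 + 4 + 4 = 19.

19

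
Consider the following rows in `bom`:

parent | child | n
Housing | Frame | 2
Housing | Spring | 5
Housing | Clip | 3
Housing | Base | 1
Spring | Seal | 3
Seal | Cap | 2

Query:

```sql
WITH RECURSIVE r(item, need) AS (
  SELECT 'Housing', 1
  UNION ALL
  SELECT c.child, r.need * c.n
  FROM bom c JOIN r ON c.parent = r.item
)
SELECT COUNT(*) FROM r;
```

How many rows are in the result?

Base: (Housing, need=1).
Iteration 1: components of {Housing} -> Base = 1*1 = 1, Clip = 1*3 = 3, Frame = 1*2 = 2, Spring = 1*5 = 5.
Iteration 2: components of {Base,Clip,Frame,Spring} -> Seal = 5*3 = 15.
Iteration 3: components of {Seal} -> Cap = 15*2 = 30.
Iteration 4: no further components; recursion stops.
Total rows emitted: 7.

7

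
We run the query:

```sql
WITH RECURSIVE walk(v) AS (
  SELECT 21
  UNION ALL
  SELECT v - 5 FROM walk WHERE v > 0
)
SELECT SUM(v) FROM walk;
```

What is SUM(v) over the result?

51

Base: v=21.
Iteration 1: 21 > 0 holds -> v = 21 - 5 = 16.
Iteration 2: 16 > 0 holds -> v = 16 - 5 = 11.
Iteration 3: 11 > 0 holds -> v = 11 - 5 = 6.
Iteration 4: 6 > 0 holds -> v = 6 - 5 = 1.
Iteration 5: 1 > 0 holds -> v = 1 - 5 = -4.
Iteration 6: -4 > 0 fails; recursion stops.
SUM(v) = 21 + 16 + 11 + 6 + 1 + -4 = 51.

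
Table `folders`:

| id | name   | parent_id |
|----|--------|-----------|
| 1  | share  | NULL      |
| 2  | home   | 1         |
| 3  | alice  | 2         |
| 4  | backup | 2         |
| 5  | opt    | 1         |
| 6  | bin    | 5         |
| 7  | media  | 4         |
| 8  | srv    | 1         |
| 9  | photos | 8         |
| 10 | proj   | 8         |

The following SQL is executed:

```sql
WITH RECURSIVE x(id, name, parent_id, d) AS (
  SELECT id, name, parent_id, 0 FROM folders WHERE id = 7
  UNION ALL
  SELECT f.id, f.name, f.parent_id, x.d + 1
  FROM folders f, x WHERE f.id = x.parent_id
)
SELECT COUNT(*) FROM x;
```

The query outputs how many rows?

Base: id=7 (media), parent_id=4, d 0.
Iteration 1: join on id=4 -> backup (id 4, parent_id=2, d 1).
Iteration 2: join on id=2 -> home (id 2, parent_id=1, d 2).
Iteration 3: join on id=1 -> share (id 1, parent_id=NULL, d 3).
Iteration 4: parent_id is NULL; no match; recursion stops.
Total rows emitted: 4.

4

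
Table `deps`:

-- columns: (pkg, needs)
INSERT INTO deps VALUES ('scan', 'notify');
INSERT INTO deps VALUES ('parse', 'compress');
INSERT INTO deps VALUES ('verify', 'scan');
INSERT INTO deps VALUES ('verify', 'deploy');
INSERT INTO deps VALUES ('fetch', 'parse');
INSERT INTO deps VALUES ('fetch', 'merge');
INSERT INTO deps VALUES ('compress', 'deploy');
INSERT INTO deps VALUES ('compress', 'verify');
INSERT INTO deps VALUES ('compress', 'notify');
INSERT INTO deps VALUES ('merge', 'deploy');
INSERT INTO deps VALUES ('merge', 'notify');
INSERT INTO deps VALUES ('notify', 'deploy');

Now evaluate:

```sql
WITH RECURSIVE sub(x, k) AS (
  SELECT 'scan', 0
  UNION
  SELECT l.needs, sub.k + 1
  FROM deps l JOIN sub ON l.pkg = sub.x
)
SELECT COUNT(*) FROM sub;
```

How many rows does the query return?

3

Base: (scan, k=0).
Iteration 1: edges from {scan} -> (notify, k=1).
Iteration 2: edges from {notify} -> (deploy, k=2).
Iteration 3: no outgoing edges from {deploy}; recursion stops.
Total rows emitted: 3.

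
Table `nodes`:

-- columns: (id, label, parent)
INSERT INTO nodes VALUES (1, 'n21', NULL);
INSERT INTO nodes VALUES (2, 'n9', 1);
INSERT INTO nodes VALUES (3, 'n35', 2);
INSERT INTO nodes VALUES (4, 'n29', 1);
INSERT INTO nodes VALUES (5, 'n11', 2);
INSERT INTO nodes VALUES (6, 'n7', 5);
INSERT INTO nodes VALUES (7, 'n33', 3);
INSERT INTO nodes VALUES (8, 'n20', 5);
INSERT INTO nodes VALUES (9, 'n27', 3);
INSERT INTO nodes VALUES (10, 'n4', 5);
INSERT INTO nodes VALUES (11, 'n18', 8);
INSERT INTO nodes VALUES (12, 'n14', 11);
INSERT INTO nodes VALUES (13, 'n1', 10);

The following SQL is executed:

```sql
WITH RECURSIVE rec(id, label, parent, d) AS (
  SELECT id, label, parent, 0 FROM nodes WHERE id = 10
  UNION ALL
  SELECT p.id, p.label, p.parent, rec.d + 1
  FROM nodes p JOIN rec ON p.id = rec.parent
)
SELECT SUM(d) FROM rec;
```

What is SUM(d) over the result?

Base: id=10 (n4), parent=5, d 0.
Iteration 1: join on id=5 -> n11 (id 5, parent=2, d 1).
Iteration 2: join on id=2 -> n9 (id 2, parent=1, d 2).
Iteration 3: join on id=1 -> n21 (id 1, parent=NULL, d 3).
Iteration 4: parent is NULL; no match; recursion stops.
SUM(d) = 0 + 1 + 2 + 3 = 6.

6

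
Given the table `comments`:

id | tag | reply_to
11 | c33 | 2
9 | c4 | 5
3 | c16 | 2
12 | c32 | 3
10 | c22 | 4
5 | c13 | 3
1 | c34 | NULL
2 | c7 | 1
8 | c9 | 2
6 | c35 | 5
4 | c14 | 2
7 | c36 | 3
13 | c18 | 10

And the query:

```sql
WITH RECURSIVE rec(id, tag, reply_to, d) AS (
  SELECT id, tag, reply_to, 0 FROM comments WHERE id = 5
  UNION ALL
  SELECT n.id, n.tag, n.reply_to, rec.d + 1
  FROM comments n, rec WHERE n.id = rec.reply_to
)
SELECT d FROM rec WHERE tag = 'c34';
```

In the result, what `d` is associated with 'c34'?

Base: id=5 (c13), reply_to=3, d 0.
Iteration 1: join on id=3 -> c16 (id 3, reply_to=2, d 1).
Iteration 2: join on id=2 -> c7 (id 2, reply_to=1, d 2).
Iteration 3: join on id=1 -> c34 (id 1, reply_to=NULL, d 3).
Iteration 4: reply_to is NULL; no match; recursion stops.

3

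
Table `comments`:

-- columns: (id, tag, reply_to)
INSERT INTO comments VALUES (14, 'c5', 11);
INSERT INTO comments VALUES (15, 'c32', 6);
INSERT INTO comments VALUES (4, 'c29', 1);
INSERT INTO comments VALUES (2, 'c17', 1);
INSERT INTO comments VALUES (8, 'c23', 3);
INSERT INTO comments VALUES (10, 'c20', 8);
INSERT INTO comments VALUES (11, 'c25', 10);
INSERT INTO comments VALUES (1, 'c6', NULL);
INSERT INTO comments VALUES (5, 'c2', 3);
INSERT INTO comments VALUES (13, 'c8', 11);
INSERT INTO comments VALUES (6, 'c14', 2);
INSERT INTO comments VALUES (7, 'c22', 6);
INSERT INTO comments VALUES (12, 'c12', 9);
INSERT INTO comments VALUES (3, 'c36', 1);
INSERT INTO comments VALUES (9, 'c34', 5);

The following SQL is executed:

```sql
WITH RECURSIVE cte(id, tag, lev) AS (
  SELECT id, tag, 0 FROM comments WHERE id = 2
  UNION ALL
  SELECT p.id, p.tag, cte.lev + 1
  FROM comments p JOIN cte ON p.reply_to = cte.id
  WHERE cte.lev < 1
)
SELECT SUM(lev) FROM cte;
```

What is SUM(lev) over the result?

1

Base: id=2 (c17) at lev 0.
Iteration 1: rows with reply_to in {2} -> c14 (id 6, lev 1).
Iteration 2: lev < 1 fails for all current rows; recursion stops.
SUM(lev) = 0 + 1 = 1.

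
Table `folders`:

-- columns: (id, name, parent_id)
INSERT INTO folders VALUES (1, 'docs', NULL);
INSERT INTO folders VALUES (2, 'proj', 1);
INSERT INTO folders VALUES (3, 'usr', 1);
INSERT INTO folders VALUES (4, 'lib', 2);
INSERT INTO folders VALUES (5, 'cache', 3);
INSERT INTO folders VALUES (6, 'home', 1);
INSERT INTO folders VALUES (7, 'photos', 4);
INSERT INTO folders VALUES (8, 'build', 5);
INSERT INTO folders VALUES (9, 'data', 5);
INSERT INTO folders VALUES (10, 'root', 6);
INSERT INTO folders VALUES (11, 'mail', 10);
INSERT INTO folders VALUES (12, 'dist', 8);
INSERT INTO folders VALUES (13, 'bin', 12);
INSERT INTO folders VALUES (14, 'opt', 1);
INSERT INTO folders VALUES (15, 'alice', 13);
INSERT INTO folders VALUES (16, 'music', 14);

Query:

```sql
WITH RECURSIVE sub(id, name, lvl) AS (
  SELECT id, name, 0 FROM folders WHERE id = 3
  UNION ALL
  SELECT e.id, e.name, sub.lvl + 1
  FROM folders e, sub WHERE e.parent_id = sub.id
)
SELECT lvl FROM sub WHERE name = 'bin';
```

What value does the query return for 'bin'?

Base: id=3 (usr) at lvl 0.
Iteration 1: rows with parent_id in {3} -> cache (id 5, lvl 1).
Iteration 2: rows with parent_id in {5} -> build (id 8, lvl 2), data (id 9, lvl 2).
Iteration 3: rows with parent_id in {8,9} -> dist (id 12, lvl 3).
Iteration 4: rows with parent_id in {12} -> bin (id 13, lvl 4).
Iteration 5: rows with parent_id in {13} -> alice (id 15, lvl 5).
Iteration 6: no rows with parent_id in {15}; recursion stops.

4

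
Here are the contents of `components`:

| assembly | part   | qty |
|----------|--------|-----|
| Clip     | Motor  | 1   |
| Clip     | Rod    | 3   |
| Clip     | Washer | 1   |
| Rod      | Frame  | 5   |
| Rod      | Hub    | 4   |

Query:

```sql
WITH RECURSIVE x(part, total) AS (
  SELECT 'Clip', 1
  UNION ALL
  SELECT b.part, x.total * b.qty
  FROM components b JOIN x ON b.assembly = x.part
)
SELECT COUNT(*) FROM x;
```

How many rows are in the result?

Base: (Clip, total=1).
Iteration 1: components of {Clip} -> Motor = 1*1 = 1, Rod = 1*3 = 3, Washer = 1*1 = 1.
Iteration 2: components of {Motor,Rod,Washer} -> Frame = 3*5 = 15, Hub = 3*4 = 12.
Iteration 3: no further components; recursion stops.
Total rows emitted: 6.

6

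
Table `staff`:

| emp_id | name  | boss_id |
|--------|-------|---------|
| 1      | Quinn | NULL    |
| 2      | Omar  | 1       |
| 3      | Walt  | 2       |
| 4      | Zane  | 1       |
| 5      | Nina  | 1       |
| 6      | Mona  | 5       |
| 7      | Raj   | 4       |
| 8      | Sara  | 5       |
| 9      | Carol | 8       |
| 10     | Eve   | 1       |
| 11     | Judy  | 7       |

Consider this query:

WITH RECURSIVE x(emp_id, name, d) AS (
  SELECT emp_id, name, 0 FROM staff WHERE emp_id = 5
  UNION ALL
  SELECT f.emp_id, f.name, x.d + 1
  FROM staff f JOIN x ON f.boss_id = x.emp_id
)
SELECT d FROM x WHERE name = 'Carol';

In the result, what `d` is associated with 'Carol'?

Base: emp_id=5 (Nina) at d 0.
Iteration 1: rows with boss_id in {5} -> Mona (id 6, d 1), Sara (id 8, d 1).
Iteration 2: rows with boss_id in {6,8} -> Carol (id 9, d 2).
Iteration 3: no rows with boss_id in {9}; recursion stops.

2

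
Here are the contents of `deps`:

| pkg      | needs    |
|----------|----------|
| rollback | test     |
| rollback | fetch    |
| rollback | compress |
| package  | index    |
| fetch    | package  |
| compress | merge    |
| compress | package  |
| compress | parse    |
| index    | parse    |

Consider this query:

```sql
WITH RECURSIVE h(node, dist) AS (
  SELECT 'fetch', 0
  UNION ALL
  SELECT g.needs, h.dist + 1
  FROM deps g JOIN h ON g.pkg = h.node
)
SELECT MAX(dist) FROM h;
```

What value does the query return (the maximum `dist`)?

Base: (fetch, dist=0).
Iteration 1: edges from {fetch} -> (package, dist=1).
Iteration 2: edges from {package} -> (index, dist=2).
Iteration 3: edges from {index} -> (parse, dist=3).
Iteration 4: no outgoing edges from {parse}; recursion stops.
dist values: 0, 1, 2, 3; the maximum is 3.

3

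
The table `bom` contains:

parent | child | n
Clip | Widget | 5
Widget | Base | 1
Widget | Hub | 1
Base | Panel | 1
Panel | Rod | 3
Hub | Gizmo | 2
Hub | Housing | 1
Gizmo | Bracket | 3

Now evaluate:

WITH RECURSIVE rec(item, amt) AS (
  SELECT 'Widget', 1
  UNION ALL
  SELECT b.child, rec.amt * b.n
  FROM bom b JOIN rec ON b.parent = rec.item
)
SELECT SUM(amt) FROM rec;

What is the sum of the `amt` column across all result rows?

16

Base: (Widget, amt=1).
Iteration 1: components of {Widget} -> Base = 1*1 = 1, Hub = 1*1 = 1.
Iteration 2: components of {Base,Hub} -> Gizmo = 1*2 = 2, Housing = 1*1 = 1, Panel = 1*1 = 1.
Iteration 3: components of {Gizmo,Housing,Panel} -> Bracket = 2*3 = 6, Rod = 1*3 = 3.
Iteration 4: no further components; recursion stops.
SUM(amt) = 1 + 1 + 1 + 1 + 2 + 1 + 3 + 6 = 16.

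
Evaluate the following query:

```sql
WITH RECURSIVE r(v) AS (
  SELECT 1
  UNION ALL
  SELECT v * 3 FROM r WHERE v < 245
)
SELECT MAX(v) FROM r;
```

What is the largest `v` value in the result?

729

Base: v=1.
Iteration 1: 1 < 245 holds -> v = 1 * 3 = 3.
Iteration 2: 3 < 245 holds -> v = 3 * 3 = 9.
Iteration 3: 9 < 245 holds -> v = 9 * 3 = 27.
Iteration 4: 27 < 245 holds -> v = 27 * 3 = 81.
Iteration 5: 81 < 245 holds -> v = 81 * 3 = 243.
Iteration 6: 243 < 245 holds -> v = 243 * 3 = 729.
Iteration 7: 729 < 245 fails; recursion stops.
v values: 1, 3, 9, 27, 81, 243, 729; the maximum is 729.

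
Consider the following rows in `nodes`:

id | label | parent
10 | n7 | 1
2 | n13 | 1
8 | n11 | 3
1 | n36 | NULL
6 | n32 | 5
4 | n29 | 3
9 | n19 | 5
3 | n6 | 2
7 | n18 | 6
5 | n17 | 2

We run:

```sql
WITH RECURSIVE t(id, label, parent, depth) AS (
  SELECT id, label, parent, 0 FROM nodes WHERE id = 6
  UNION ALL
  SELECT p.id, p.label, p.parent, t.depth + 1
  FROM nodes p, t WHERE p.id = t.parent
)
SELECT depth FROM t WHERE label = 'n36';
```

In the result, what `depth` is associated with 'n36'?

Base: id=6 (n32), parent=5, depth 0.
Iteration 1: join on id=5 -> n17 (id 5, parent=2, depth 1).
Iteration 2: join on id=2 -> n13 (id 2, parent=1, depth 2).
Iteration 3: join on id=1 -> n36 (id 1, parent=NULL, depth 3).
Iteration 4: parent is NULL; no match; recursion stops.

3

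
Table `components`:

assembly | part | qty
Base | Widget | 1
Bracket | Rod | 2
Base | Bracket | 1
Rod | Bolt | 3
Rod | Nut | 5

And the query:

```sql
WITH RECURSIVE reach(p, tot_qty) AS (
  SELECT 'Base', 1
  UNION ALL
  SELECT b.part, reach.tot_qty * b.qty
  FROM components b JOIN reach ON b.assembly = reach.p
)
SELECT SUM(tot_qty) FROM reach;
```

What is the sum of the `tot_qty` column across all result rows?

Base: (Base, tot_qty=1).
Iteration 1: components of {Base} -> Bracket = 1*1 = 1, Widget = 1*1 = 1.
Iteration 2: components of {Bracket,Widget} -> Rod = 1*2 = 2.
Iteration 3: components of {Rod} -> Bolt = 2*3 = 6, Nut = 2*5 = 10.
Iteration 4: no further components; recursion stops.
SUM(tot_qty) = 1 + 1 + 1 + 2 + 6 + 10 = 21.

21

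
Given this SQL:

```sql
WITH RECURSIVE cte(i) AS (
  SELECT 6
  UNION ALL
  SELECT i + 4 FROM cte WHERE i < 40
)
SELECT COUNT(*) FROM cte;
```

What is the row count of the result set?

10

Base: i=6.
Iteration 1: 6 < 40 holds -> i = 6 + 4 = 10.
Iteration 2: 10 < 40 holds -> i = 10 + 4 = 14.
Iteration 3: 14 < 40 holds -> i = 14 + 4 = 18.
Iteration 4: 18 < 40 holds -> i = 18 + 4 = 22.
Iteration 5: 22 < 40 holds -> i = 22 + 4 = 26.
Iteration 6: 26 < 40 holds -> i = 26 + 4 = 30.
Iteration 7: 30 < 40 holds -> i = 30 + 4 = 34.
Iteration 8: 34 < 40 holds -> i = 34 + 4 = 38.
Iteration 9: 38 < 40 holds -> i = 38 + 4 = 42.
Iteration 10: 42 < 40 fails; recursion stops.
Total rows emitted: 10.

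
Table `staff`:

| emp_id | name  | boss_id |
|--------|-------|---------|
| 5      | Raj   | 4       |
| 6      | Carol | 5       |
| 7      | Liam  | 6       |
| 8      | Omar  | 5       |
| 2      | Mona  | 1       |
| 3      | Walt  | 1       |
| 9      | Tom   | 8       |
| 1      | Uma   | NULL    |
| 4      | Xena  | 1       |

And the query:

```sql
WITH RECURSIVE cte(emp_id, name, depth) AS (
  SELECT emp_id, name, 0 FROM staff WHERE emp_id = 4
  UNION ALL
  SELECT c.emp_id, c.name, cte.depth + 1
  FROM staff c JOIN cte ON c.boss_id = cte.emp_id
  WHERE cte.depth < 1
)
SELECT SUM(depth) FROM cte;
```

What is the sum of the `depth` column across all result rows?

Base: emp_id=4 (Xena) at depth 0.
Iteration 1: rows with boss_id in {4} -> Raj (id 5, depth 1).
Iteration 2: depth < 1 fails for all current rows; recursion stops.
SUM(depth) = 0 + 1 = 1.

1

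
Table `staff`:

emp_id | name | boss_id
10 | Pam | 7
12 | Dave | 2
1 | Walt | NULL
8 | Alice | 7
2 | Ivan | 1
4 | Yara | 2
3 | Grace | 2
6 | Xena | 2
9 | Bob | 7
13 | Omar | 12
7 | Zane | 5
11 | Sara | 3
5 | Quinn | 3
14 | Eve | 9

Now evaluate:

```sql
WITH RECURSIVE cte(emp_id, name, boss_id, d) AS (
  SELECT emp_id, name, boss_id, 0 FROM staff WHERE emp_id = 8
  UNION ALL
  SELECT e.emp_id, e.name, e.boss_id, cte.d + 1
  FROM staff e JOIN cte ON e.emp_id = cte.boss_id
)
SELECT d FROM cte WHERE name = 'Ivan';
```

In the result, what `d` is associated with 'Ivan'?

Base: emp_id=8 (Alice), boss_id=7, d 0.
Iteration 1: join on emp_id=7 -> Zane (id 7, boss_id=5, d 1).
Iteration 2: join on emp_id=5 -> Quinn (id 5, boss_id=3, d 2).
Iteration 3: join on emp_id=3 -> Grace (id 3, boss_id=2, d 3).
Iteration 4: join on emp_id=2 -> Ivan (id 2, boss_id=1, d 4).
Iteration 5: join on emp_id=1 -> Walt (id 1, boss_id=NULL, d 5).
Iteration 6: boss_id is NULL; no match; recursion stops.

4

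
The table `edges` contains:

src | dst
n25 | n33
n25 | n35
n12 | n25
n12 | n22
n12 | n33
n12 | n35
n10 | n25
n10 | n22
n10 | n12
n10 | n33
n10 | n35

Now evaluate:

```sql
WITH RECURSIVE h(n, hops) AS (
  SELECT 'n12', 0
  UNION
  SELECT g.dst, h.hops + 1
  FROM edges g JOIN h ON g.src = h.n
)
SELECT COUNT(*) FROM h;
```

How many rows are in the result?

Base: (n12, hops=0).
Iteration 1: edges from {n12} -> (n22, hops=1), (n25, hops=1), (n33, hops=1), (n35, hops=1).
Iteration 2: edges from {n22,n25,n33,n35} -> (n33, hops=2), (n35, hops=2).
Iteration 3: no outgoing edges from {n33,n35}; recursion stops.
Total rows emitted: 7.

7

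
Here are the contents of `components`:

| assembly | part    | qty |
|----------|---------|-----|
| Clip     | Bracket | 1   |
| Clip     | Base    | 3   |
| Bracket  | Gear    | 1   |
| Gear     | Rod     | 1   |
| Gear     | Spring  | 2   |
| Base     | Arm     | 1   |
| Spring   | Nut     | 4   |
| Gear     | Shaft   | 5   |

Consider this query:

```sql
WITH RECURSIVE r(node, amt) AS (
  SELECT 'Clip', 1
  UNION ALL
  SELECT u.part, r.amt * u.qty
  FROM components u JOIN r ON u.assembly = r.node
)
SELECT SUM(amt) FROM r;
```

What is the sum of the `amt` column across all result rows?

Base: (Clip, amt=1).
Iteration 1: components of {Clip} -> Base = 1*3 = 3, Bracket = 1*1 = 1.
Iteration 2: components of {Base,Bracket} -> Arm = 3*1 = 3, Gear = 1*1 = 1.
Iteration 3: components of {Arm,Gear} -> Rod = 1*1 = 1, Shaft = 1*5 = 5, Spring = 1*2 = 2.
Iteration 4: components of {Rod,Shaft,Spring} -> Nut = 2*4 = 8.
Iteration 5: no further components; recursion stops.
SUM(amt) = 1 + 1 + 3 + 1 + 3 + 1 + 2 + 5 + 8 = 25.

25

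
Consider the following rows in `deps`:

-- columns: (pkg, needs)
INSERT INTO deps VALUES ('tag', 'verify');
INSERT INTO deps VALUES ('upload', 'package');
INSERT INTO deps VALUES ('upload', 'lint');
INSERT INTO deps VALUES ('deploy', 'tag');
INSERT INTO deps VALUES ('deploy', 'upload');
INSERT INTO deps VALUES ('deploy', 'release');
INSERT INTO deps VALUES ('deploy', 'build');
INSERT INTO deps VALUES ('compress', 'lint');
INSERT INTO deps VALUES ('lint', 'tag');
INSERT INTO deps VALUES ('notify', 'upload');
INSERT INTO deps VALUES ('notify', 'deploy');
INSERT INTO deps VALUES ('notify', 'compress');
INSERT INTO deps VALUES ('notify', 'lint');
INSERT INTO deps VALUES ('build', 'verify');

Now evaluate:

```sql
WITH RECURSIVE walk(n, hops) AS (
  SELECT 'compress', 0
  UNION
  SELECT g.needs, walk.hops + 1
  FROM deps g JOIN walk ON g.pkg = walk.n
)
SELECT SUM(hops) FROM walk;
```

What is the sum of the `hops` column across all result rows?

6

Base: (compress, hops=0).
Iteration 1: edges from {compress} -> (lint, hops=1).
Iteration 2: edges from {lint} -> (tag, hops=2).
Iteration 3: edges from {tag} -> (verify, hops=3).
Iteration 4: no outgoing edges from {verify}; recursion stops.
SUM(hops) = 0 + 1 + 2 + 3 = 6.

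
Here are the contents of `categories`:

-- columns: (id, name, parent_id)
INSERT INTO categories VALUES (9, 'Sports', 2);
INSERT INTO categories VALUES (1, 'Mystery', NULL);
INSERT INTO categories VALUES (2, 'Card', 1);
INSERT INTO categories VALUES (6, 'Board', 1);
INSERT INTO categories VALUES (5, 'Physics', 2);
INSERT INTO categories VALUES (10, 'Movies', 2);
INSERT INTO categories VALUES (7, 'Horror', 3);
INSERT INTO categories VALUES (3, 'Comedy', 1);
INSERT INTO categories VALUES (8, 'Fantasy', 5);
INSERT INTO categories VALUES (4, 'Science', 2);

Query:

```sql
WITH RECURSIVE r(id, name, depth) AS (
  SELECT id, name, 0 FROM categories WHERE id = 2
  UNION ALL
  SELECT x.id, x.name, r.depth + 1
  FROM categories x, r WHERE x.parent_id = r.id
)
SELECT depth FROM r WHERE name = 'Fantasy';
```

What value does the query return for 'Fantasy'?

Base: id=2 (Card) at depth 0.
Iteration 1: rows with parent_id in {2} -> Science (id 4, depth 1), Physics (id 5, depth 1), Sports (id 9, depth 1), Movies (id 10, depth 1).
Iteration 2: rows with parent_id in {4,5,9,10} -> Fantasy (id 8, depth 2).
Iteration 3: no rows with parent_id in {8}; recursion stops.

2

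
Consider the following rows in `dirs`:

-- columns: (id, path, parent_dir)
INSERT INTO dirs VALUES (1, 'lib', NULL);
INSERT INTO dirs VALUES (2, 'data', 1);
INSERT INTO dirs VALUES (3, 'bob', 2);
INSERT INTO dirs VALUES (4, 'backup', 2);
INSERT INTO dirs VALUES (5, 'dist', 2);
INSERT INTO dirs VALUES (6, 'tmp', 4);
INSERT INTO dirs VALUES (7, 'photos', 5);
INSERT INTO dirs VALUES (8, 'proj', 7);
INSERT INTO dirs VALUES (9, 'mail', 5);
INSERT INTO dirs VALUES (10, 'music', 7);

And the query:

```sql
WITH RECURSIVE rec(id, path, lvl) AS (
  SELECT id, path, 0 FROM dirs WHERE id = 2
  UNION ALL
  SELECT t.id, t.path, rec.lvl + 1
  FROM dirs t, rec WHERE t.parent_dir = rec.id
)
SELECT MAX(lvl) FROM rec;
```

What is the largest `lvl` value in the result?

3

Base: id=2 (data) at lvl 0.
Iteration 1: rows with parent_dir in {2} -> bob (id 3, lvl 1), backup (id 4, lvl 1), dist (id 5, lvl 1).
Iteration 2: rows with parent_dir in {3,4,5} -> tmp (id 6, lvl 2), photos (id 7, lvl 2), mail (id 9, lvl 2).
Iteration 3: rows with parent_dir in {6,7,9} -> proj (id 8, lvl 3), music (id 10, lvl 3).
Iteration 4: no rows with parent_dir in {8,10}; recursion stops.
lvl values: 0, 1, 1, 1, 2, 2, 2, 3, 3; the maximum is 3.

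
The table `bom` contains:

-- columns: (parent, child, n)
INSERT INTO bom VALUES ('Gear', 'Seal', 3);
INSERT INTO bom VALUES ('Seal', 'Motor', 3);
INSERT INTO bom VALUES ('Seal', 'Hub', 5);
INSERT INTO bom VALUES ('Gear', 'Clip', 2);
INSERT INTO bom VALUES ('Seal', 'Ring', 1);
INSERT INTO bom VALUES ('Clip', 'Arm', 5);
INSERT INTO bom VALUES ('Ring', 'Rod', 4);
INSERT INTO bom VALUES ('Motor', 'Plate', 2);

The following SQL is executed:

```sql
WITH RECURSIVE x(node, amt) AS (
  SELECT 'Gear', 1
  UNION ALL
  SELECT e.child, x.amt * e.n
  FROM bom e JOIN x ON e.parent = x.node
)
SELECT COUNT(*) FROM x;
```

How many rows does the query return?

Base: (Gear, amt=1).
Iteration 1: components of {Gear} -> Clip = 1*2 = 2, Seal = 1*3 = 3.
Iteration 2: components of {Clip,Seal} -> Arm = 2*5 = 10, Hub = 3*5 = 15, Motor = 3*3 = 9, Ring = 3*1 = 3.
Iteration 3: components of {Arm,Hub,Motor,Ring} -> Plate = 9*2 = 18, Rod = 3*4 = 12.
Iteration 4: no further components; recursion stops.
Total rows emitted: 9.

9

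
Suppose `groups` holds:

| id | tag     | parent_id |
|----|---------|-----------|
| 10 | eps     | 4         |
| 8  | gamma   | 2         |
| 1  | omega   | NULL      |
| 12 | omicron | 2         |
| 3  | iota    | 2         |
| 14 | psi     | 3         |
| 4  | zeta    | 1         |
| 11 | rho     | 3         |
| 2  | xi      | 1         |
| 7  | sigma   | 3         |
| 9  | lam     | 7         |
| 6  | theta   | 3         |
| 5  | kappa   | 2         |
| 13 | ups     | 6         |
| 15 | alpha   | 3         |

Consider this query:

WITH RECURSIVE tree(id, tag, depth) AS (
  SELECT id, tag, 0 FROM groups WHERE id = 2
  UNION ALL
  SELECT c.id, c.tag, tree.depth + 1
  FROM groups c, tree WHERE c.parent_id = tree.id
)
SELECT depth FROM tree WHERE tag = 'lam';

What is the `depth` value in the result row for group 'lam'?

Base: id=2 (xi) at depth 0.
Iteration 1: rows with parent_id in {2} -> iota (id 3, depth 1), kappa (id 5, depth 1), gamma (id 8, depth 1), omicron (id 12, depth 1).
Iteration 2: rows with parent_id in {3,5,8,12} -> theta (id 6, depth 2), sigma (id 7, depth 2), rho (id 11, depth 2), psi (id 14, depth 2), alpha (id 15, depth 2).
Iteration 3: rows with parent_id in {6,7,11,14,15} -> lam (id 9, depth 3), ups (id 13, depth 3).
Iteration 4: no rows with parent_id in {9,13}; recursion stops.

3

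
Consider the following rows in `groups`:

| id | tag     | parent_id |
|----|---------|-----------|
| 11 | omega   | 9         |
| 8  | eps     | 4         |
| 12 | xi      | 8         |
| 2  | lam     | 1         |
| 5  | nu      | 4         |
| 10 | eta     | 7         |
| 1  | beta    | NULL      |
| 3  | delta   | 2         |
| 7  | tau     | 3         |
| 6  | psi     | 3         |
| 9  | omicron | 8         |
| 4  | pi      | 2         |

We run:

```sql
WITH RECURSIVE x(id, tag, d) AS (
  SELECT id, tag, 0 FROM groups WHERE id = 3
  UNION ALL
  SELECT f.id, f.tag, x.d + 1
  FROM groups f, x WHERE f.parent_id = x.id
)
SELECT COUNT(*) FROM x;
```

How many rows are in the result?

4

Base: id=3 (delta) at d 0.
Iteration 1: rows with parent_id in {3} -> psi (id 6, d 1), tau (id 7, d 1).
Iteration 2: rows with parent_id in {6,7} -> eta (id 10, d 2).
Iteration 3: no rows with parent_id in {10}; recursion stops.
Total rows emitted: 4.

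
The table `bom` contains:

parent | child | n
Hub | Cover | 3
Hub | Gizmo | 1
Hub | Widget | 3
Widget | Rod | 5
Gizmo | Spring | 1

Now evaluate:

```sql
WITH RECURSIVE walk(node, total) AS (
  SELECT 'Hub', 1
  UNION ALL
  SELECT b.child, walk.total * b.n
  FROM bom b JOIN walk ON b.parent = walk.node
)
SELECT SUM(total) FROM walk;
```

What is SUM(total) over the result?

24

Base: (Hub, total=1).
Iteration 1: components of {Hub} -> Cover = 1*3 = 3, Gizmo = 1*1 = 1, Widget = 1*3 = 3.
Iteration 2: components of {Cover,Gizmo,Widget} -> Rod = 3*5 = 15, Spring = 1*1 = 1.
Iteration 3: no further components; recursion stops.
SUM(total) = 1 + 3 + 1 + 3 + 1 + 15 = 24.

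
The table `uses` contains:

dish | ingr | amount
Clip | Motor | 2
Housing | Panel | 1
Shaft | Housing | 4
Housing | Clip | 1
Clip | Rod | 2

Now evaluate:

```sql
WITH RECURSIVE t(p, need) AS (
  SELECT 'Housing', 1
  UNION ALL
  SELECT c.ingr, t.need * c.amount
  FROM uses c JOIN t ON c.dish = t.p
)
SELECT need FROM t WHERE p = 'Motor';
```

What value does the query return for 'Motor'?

2

Base: (Housing, need=1).
Iteration 1: components of {Housing} -> Clip = 1*1 = 1, Panel = 1*1 = 1.
Iteration 2: components of {Clip,Panel} -> Motor = 1*2 = 2, Rod = 1*2 = 2.
Iteration 3: no further components; recursion stops.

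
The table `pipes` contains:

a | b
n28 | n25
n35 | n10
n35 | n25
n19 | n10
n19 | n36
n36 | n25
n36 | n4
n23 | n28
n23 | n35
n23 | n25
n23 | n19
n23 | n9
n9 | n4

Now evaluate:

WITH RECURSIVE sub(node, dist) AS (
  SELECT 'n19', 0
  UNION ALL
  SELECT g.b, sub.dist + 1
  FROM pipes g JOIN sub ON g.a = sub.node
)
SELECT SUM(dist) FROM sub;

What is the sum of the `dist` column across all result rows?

6

Base: (n19, dist=0).
Iteration 1: edges from {n19} -> (n10, dist=1), (n36, dist=1).
Iteration 2: edges from {n10,n36} -> (n25, dist=2), (n4, dist=2).
Iteration 3: no outgoing edges from {n25,n4}; recursion stops.
SUM(dist) = 0 + 1 + 1 + 2 + 2 = 6.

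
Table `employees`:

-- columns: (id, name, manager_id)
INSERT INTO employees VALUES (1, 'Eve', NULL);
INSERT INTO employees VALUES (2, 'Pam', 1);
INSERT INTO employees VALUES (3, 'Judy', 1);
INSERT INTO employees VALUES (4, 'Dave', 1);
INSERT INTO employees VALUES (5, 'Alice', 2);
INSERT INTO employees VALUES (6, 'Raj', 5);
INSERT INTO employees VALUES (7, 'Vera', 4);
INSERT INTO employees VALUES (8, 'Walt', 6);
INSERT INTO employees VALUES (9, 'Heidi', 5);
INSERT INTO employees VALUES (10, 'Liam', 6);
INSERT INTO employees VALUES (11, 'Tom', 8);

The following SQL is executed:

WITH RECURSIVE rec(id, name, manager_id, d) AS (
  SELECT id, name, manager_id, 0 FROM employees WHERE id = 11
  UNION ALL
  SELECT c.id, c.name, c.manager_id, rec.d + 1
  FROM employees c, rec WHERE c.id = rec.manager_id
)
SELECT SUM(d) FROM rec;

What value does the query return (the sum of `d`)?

15

Base: id=11 (Tom), manager_id=8, d 0.
Iteration 1: join on id=8 -> Walt (id 8, manager_id=6, d 1).
Iteration 2: join on id=6 -> Raj (id 6, manager_id=5, d 2).
Iteration 3: join on id=5 -> Alice (id 5, manager_id=2, d 3).
Iteration 4: join on id=2 -> Pam (id 2, manager_id=1, d 4).
Iteration 5: join on id=1 -> Eve (id 1, manager_id=NULL, d 5).
Iteration 6: manager_id is NULL; no match; recursion stops.
SUM(d) = 0 + 1 + 2 + 3 + 4 + 5 = 15.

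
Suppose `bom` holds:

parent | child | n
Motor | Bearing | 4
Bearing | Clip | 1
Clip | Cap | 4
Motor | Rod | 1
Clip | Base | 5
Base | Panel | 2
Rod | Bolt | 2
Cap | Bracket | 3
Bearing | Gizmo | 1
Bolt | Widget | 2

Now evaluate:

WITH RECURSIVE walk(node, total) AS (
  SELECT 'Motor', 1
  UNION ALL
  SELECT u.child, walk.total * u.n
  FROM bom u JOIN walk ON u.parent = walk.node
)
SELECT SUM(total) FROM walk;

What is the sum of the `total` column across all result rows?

Base: (Motor, total=1).
Iteration 1: components of {Motor} -> Bearing = 1*4 = 4, Rod = 1*1 = 1.
Iteration 2: components of {Bearing,Rod} -> Bolt = 1*2 = 2, Clip = 4*1 = 4, Gizmo = 4*1 = 4.
Iteration 3: components of {Bolt,Clip,Gizmo} -> Base = 4*5 = 20, Cap = 4*4 = 16, Widget = 2*2 = 4.
Iteration 4: components of {Base,Cap,Widget} -> Bracket = 16*3 = 48, Panel = 20*2 = 40.
Iteration 5: no further components; recursion stops.
SUM(total) = 1 + 4 + 1 + 4 + 4 + 2 + 16 + 20 + 4 + 48 + 40 = 144.

144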